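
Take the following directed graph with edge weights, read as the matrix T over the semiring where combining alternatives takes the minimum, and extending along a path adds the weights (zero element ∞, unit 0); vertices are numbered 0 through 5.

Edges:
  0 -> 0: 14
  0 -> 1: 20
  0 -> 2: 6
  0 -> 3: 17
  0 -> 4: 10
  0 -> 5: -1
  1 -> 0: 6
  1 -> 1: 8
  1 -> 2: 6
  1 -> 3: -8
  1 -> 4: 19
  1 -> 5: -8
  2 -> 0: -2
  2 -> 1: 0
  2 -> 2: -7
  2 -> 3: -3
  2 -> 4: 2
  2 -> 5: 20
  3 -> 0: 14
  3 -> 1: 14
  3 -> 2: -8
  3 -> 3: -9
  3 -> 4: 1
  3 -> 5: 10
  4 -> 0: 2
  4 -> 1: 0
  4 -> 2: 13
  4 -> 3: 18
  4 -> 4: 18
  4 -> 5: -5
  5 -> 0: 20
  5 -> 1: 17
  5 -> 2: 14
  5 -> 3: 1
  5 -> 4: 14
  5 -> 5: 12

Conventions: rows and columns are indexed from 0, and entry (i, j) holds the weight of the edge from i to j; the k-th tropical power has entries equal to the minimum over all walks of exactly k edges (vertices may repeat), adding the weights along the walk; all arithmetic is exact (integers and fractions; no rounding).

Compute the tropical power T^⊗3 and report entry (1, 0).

T^⊗2:
  [4, 6, -1, 0, 8, 5]
  [4, 6, -16, -17, -7, 0]
  [-9, -7, -14, -12, -5, -8]
  [-10, -8, -17, -18, -8, -4]
  [6, 8, 6, -8, 9, -8]
  [12, 14, -7, -8, 2, 9]
T^⊗3:
  [-3, -1, -8, -9, 1, -2]
  [-18, -16, -25, -26, -16, -12]
  [-16, -14, -21, -21, -12, -15]
  [-19, -17, -26, -27, -17, -16]
  [4, 6, -16, -17, -7, 0]
  [-9, -7, -16, -17, -7, -3]
Key observation: the optimum is the walk 1->3->2->0, with weight (-8) + (-8) + (-2) = -18.
Optimal value attained by: walk 1->3->2->0.
Answer: (T^⊗3)[1][0] = -18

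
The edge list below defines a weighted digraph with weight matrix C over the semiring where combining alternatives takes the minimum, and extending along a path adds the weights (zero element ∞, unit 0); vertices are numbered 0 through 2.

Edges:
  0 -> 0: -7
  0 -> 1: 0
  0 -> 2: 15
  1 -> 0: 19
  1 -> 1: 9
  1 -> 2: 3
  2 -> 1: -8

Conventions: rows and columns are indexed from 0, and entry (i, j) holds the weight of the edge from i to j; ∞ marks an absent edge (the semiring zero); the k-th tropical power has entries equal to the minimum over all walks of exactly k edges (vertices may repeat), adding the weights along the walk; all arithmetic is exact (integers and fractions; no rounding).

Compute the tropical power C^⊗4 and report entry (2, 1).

C^⊗2:
  [-14, -7, 3]
  [12, -5, 12]
  [11, 1, -5]
C^⊗3:
  [-21, -14, -4]
  [5, 4, -2]
  [4, -13, 4]
C^⊗4:
  [-28, -21, -11]
  [-2, -10, 7]
  [-3, -4, -10]
Key observation: the optimum is the walk 2->1->1->2->1, with weight (-8) + 9 + 3 + (-8) = -4.
Optimal value attained by: walk 2->1->1->2->1.
Answer: (C^⊗4)[2][1] = -4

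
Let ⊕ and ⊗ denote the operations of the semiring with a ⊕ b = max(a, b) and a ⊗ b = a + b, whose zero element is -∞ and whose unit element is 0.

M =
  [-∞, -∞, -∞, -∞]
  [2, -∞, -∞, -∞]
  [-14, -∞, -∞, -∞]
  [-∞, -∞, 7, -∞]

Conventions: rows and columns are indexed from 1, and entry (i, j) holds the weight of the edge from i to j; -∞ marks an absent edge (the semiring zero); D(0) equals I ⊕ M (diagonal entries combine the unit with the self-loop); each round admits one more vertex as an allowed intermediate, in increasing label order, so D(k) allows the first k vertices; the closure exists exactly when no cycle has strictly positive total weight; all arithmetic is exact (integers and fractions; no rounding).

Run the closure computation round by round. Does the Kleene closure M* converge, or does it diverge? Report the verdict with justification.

D(0):
  [0, -∞, -∞, -∞]
  [2, 0, -∞, -∞]
  [-14, -∞, 0, -∞]
  [-∞, -∞, 7, 0]
D(1):
  [0, -∞, -∞, -∞]
  [2, 0, -∞, -∞]
  [-14, -∞, 0, -∞]
  [-∞, -∞, 7, 0]
D(2):
  [0, -∞, -∞, -∞]
  [2, 0, -∞, -∞]
  [-14, -∞, 0, -∞]
  [-∞, -∞, 7, 0]
D(3):
  [0, -∞, -∞, -∞]
  [2, 0, -∞, -∞]
  [-14, -∞, 0, -∞]
  [-7, -∞, 7, 0]
D(4):
  [0, -∞, -∞, -∞]
  [2, 0, -∞, -∞]
  [-14, -∞, 0, -∞]
  [-7, -∞, 7, 0]
Key observation: every diagonal entry stays at the unit through all rounds, so no improving cycle exists.
Answer: CONVERGES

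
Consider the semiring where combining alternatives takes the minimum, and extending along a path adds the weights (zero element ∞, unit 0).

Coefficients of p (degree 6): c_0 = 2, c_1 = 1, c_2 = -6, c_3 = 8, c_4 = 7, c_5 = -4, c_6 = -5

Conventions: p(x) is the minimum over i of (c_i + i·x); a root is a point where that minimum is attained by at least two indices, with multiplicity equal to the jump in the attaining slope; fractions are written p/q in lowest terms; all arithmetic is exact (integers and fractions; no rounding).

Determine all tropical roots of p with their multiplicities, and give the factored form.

hull edge (i=0, c=2) to (i=2, c=-6): slope -4, span 2
hull edge (i=2, c=-6) to (i=6, c=-5): slope 1/4, span 4
Factored form: p(x) = -5 ⊗ (x ⊕ (-1/4)) ⊗ (x ⊕ (-1/4)) ⊗ (x ⊕ (-1/4)) ⊗ (x ⊕ (-1/4)) ⊗ (x ⊕ 4) ⊗ (x ⊕ 4)
Answer: roots = -1/4 (mult 4), 4 (mult 2)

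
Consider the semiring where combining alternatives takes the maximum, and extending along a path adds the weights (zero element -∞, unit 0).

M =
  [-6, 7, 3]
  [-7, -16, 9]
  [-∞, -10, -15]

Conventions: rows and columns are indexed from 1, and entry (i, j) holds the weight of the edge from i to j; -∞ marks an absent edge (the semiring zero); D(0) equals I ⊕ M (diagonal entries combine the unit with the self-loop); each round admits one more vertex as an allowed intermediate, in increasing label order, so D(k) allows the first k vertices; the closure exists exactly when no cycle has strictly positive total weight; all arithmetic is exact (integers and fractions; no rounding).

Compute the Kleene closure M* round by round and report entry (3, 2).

D(0):
  [0, 7, 3]
  [-7, 0, 9]
  [-∞, -10, 0]
D(1):
  [0, 7, 3]
  [-7, 0, 9]
  [-∞, -10, 0]
D(2):
  [0, 7, 16]
  [-7, 0, 9]
  [-17, -10, 0]
D(3):
  [0, 7, 16]
  [-7, 0, 9]
  [-17, -10, 0]
Answer: M*[3][2] = -10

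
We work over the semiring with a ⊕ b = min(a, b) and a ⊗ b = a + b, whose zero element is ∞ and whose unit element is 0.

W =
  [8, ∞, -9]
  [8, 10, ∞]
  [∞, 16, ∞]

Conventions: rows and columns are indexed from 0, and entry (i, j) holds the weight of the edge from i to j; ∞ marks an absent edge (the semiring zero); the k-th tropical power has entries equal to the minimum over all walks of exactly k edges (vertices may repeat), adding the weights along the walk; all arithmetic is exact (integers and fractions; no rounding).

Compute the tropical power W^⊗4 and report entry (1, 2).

W^⊗2:
  [16, 7, -1]
  [16, 20, -1]
  [24, 26, ∞]
W^⊗3:
  [15, 15, 7]
  [24, 15, 7]
  [32, 36, 15]
W^⊗4:
  [23, 23, 6]
  [23, 23, 15]
  [40, 31, 23]
Key observation: the optimum is the walk 1->0->0->0->2, with weight 8 + 8 + 8 + (-9) = 15.
Optimal value attained by: walk 1->0->0->0->2.
Answer: (W^⊗4)[1][2] = 15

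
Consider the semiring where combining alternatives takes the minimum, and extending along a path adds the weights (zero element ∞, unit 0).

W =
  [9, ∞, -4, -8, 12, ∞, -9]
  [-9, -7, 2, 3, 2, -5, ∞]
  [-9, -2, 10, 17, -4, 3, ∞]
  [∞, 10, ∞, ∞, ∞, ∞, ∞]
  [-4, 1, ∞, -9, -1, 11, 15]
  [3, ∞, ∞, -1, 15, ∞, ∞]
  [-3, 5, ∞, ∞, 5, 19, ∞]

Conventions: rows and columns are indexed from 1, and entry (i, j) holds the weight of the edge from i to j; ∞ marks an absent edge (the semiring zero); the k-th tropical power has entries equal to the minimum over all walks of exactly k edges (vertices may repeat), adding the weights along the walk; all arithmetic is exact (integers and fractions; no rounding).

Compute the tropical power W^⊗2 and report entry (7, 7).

W^⊗2:
  [-13, -6, 5, 1, -8, -1, 0]
  [-16, -14, -13, -17, -5, -12, -18]
  [-11, -9, -13, -17, -5, -7, -18]
  [1, 3, 12, 13, 12, 5, ∞]
  [-8, -6, -8, -12, -2, -4, -13]
  [11, 9, -1, -5, 14, 26, -6]
  [-4, -2, -7, -11, 4, 0, -12]
Key observation: the optimum is the walk 7->1->7, with weight (-3) + (-9) = -12.
Optimal value attained by: walk 7->1->7.
Answer: (W^⊗2)[7][7] = -12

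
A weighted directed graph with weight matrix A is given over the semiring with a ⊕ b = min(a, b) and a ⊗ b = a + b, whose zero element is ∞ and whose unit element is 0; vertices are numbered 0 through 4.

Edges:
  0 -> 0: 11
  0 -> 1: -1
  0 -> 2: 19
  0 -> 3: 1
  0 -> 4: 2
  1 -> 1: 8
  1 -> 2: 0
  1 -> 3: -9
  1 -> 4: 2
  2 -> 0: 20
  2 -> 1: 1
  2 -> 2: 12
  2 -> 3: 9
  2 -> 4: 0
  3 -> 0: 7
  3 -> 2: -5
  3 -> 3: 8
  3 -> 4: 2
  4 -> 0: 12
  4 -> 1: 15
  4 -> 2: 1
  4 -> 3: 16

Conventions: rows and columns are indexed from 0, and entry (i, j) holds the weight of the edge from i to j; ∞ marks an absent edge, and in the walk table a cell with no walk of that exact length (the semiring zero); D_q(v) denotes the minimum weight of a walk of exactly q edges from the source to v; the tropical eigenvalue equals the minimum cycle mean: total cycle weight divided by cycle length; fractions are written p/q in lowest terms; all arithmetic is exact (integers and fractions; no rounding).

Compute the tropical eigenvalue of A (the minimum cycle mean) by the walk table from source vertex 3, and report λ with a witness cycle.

q=0: [∞, ∞, ∞, 0, ∞]
q=1: [7, ∞, -5, 8, 2]
q=2: [14, -4, 3, 4, -5]
q=3: [7, 4, -4, -13, -2]
q=4: [-6, -3, -18, -5, -11]
q=5: [1, -17, -10, -12, -18]
Optimal cycle mean attained by: cycle 1->3->2->1, total (-9) + (-5) + 1, length 3.
Answer: λ = -13/3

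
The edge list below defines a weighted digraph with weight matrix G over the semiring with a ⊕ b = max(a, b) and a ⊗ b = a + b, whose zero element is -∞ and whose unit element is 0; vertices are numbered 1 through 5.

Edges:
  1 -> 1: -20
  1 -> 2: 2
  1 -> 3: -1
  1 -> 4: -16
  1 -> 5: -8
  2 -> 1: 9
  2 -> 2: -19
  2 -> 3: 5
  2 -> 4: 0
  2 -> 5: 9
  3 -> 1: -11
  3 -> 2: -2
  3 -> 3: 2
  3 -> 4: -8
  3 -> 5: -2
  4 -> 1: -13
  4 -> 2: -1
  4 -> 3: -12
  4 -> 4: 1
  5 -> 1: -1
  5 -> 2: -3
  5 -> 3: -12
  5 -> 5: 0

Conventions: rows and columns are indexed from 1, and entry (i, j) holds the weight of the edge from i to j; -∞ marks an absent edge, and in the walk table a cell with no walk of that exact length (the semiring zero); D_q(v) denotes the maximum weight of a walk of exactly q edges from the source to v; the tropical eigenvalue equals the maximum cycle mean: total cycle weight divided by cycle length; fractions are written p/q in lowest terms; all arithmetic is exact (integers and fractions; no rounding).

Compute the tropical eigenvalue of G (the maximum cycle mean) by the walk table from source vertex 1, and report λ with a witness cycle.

q=0: [0, -∞, -∞, -∞, -∞]
q=1: [-20, 2, -1, -16, -8]
q=2: [11, -3, 7, 2, 11]
q=3: [10, 13, 10, 3, 11]
q=4: [22, 12, 18, 13, 22]
q=5: [21, 24, 21, 14, 22]
Optimal cycle mean attained by: cycle 1->2->1, total 2 + 9, length 2.
Answer: λ = 11/2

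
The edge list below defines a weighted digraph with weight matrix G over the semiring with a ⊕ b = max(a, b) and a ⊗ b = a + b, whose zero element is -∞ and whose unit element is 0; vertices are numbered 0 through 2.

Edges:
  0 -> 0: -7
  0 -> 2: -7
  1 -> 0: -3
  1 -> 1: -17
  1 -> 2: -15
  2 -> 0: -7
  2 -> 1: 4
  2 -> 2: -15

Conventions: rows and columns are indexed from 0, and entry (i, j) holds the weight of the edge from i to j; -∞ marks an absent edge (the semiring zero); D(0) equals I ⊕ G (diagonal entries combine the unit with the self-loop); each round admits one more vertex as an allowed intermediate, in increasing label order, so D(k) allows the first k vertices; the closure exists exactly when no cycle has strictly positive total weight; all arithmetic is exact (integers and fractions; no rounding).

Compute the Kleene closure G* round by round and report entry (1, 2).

D(0):
  [0, -∞, -7]
  [-3, 0, -15]
  [-7, 4, 0]
D(1):
  [0, -∞, -7]
  [-3, 0, -10]
  [-7, 4, 0]
D(2):
  [0, -∞, -7]
  [-3, 0, -10]
  [1, 4, 0]
D(3):
  [0, -3, -7]
  [-3, 0, -10]
  [1, 4, 0]
Answer: G*[1][2] = -10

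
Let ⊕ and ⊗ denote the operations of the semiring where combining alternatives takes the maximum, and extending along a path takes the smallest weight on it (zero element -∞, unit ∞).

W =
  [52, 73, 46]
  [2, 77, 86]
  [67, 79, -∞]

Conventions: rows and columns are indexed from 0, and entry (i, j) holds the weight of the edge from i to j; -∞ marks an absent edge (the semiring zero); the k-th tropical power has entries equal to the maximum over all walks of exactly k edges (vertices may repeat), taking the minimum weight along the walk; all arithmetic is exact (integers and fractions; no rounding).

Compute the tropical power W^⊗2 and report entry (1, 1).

W^⊗2:
  [52, 73, 73]
  [67, 79, 77]
  [52, 77, 79]
Key observation: the optimum is the walk 1->2->1, with weight 86 min 79 = 79.
Optimal value attained by: walk 1->2->1.
Answer: (W^⊗2)[1][1] = 79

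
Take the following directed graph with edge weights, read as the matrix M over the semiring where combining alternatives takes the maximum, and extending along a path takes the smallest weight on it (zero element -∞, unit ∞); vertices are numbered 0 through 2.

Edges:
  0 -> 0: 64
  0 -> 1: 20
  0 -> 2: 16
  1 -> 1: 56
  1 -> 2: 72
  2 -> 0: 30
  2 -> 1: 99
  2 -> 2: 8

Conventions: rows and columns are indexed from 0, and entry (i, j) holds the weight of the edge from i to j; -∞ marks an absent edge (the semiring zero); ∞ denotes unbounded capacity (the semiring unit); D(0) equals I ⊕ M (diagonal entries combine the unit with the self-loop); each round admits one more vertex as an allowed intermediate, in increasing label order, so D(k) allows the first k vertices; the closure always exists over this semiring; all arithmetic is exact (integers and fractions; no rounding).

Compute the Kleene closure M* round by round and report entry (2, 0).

D(0):
  [∞, 20, 16]
  [-∞, ∞, 72]
  [30, 99, ∞]
D(1):
  [∞, 20, 16]
  [-∞, ∞, 72]
  [30, 99, ∞]
D(2):
  [∞, 20, 20]
  [-∞, ∞, 72]
  [30, 99, ∞]
D(3):
  [∞, 20, 20]
  [30, ∞, 72]
  [30, 99, ∞]
Answer: M*[2][0] = 30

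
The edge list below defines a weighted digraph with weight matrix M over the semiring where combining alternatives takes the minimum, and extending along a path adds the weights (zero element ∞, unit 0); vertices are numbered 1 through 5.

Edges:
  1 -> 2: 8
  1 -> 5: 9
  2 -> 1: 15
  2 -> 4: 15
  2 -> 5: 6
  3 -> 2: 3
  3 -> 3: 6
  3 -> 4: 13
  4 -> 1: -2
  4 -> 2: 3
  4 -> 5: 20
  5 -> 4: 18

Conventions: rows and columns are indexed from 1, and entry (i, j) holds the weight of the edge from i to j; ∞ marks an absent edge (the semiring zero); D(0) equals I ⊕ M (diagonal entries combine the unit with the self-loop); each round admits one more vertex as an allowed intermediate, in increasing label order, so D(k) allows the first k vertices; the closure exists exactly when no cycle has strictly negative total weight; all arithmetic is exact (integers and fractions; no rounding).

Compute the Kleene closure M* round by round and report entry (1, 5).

D(0):
  [0, 8, ∞, ∞, 9]
  [15, 0, ∞, 15, 6]
  [∞, 3, 0, 13, ∞]
  [-2, 3, ∞, 0, 20]
  [∞, ∞, ∞, 18, 0]
D(1):
  [0, 8, ∞, ∞, 9]
  [15, 0, ∞, 15, 6]
  [∞, 3, 0, 13, ∞]
  [-2, 3, ∞, 0, 7]
  [∞, ∞, ∞, 18, 0]
D(2):
  [0, 8, ∞, 23, 9]
  [15, 0, ∞, 15, 6]
  [18, 3, 0, 13, 9]
  [-2, 3, ∞, 0, 7]
  [∞, ∞, ∞, 18, 0]
D(3):
  [0, 8, ∞, 23, 9]
  [15, 0, ∞, 15, 6]
  [18, 3, 0, 13, 9]
  [-2, 3, ∞, 0, 7]
  [∞, ∞, ∞, 18, 0]
D(4):
  [0, 8, ∞, 23, 9]
  [13, 0, ∞, 15, 6]
  [11, 3, 0, 13, 9]
  [-2, 3, ∞, 0, 7]
  [16, 21, ∞, 18, 0]
D(5):
  [0, 8, ∞, 23, 9]
  [13, 0, ∞, 15, 6]
  [11, 3, 0, 13, 9]
  [-2, 3, ∞, 0, 7]
  [16, 21, ∞, 18, 0]
Answer: M*[1][5] = 9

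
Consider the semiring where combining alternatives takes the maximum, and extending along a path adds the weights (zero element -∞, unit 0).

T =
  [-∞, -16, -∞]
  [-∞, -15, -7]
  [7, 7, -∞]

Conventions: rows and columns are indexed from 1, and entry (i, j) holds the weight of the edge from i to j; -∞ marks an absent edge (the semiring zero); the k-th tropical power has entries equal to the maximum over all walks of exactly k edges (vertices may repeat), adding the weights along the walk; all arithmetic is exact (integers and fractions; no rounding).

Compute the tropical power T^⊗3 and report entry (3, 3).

T^⊗2:
  [-∞, -31, -23]
  [0, 0, -22]
  [-∞, -8, 0]
T^⊗3:
  [-16, -16, -38]
  [-15, -15, -7]
  [7, 7, -15]
Key observation: the optimum is the walk 3->2->2->3, with weight 7 + (-15) + (-7) = -15.
Optimal value attained by: walk 3->2->2->3.
Answer: (T^⊗3)[3][3] = -15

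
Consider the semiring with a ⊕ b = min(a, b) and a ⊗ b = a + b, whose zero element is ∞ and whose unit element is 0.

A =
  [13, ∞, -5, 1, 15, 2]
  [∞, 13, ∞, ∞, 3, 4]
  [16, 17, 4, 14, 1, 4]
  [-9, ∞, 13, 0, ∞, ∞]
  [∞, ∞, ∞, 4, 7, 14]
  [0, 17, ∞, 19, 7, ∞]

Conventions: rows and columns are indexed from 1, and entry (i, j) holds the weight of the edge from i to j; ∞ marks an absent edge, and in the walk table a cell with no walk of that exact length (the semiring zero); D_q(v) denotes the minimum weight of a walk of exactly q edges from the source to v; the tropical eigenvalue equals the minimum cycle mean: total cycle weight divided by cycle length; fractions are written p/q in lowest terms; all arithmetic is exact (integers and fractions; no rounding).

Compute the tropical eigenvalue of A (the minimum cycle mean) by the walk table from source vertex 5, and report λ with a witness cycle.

q=0: [∞, ∞, ∞, ∞, 0, ∞]
q=1: [∞, ∞, ∞, 4, 7, 14]
q=2: [-5, 31, 17, 4, 14, 21]
q=3: [-5, 34, -10, -4, 10, -3]
q=4: [-13, 7, -10, -4, -9, -6]
q=5: [-13, 7, -18, -12, -9, -11]
q=6: [-21, -1, -18, -12, -17, -14]
Optimal cycle mean attained by: cycle 1->4->1, total 1 + (-9), length 2.
Answer: λ = -4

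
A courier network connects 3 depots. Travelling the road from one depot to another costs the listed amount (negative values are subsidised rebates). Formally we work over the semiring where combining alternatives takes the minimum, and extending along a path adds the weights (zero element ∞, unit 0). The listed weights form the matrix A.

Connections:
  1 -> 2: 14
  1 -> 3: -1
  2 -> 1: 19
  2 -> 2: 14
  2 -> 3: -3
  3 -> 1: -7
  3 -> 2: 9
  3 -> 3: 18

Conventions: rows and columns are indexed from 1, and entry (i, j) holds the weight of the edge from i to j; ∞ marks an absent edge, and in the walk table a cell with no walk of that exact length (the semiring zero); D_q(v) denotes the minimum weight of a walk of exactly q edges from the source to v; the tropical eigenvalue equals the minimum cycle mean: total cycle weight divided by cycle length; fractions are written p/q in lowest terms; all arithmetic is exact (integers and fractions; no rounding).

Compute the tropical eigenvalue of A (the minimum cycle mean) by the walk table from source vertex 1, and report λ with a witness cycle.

q=0: [0, ∞, ∞]
q=1: [∞, 14, -1]
q=2: [-8, 8, 11]
q=3: [4, 6, -9]
Optimal cycle mean attained by: cycle 1->3->1, total (-1) + (-7), length 2.
Answer: λ = -4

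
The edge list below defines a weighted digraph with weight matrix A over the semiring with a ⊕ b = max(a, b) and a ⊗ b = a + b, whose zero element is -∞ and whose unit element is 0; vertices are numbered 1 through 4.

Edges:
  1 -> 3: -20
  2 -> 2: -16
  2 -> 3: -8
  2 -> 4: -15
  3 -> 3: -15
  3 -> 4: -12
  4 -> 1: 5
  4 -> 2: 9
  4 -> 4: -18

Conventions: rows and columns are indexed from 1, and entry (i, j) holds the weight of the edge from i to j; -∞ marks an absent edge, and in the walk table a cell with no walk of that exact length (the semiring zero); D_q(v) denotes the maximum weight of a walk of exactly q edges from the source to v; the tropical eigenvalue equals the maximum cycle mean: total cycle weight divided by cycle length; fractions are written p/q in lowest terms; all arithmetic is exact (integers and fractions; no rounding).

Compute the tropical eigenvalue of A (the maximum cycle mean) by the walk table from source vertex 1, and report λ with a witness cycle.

q=0: [0, -∞, -∞, -∞]
q=1: [-∞, -∞, -20, -∞]
q=2: [-∞, -∞, -35, -32]
q=3: [-27, -23, -50, -47]
q=4: [-42, -38, -31, -38]
Optimal cycle mean attained by: cycle 2->4->2, total (-15) + 9, length 2.
Answer: λ = -3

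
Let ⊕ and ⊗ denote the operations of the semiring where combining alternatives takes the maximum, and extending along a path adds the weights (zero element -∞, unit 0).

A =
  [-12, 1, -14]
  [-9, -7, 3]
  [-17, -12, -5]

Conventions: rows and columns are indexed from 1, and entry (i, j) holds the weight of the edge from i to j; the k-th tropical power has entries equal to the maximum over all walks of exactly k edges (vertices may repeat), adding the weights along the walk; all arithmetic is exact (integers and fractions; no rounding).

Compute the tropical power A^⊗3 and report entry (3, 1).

A^⊗2:
  [-8, -6, 4]
  [-14, -8, -2]
  [-21, -16, -9]
A^⊗3:
  [-13, -7, -1]
  [-17, -13, -5]
  [-25, -20, -13]
Key observation: the optimum is the walk 3->1->2->1, with weight (-17) + 1 + (-9) = -25.
Optimal value attained by: walk 3->1->2->1.
Answer: (A^⊗3)[3][1] = -25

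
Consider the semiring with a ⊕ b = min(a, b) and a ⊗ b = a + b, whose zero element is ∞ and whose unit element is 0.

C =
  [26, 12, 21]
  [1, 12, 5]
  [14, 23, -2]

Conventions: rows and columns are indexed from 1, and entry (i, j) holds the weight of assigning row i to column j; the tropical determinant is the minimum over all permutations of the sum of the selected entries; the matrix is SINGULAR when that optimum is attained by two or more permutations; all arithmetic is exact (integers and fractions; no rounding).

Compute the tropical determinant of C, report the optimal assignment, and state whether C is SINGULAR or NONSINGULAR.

σ = (1, 2, 3): 26 + 12 + (-2) = 36
σ = (1, 3, 2): 26 + 5 + 23 = 54
σ = (2, 1, 3): 12 + 1 + (-2) = 11
σ = (2, 3, 1): 12 + 5 + 14 = 31
σ = (3, 1, 2): 21 + 1 + 23 = 45
σ = (3, 2, 1): 21 + 12 + 14 = 47
Optimal value attained by: σ = (2, 1, 3).
Answer: det⊕(C) = 11; verdict: NONSINGULAR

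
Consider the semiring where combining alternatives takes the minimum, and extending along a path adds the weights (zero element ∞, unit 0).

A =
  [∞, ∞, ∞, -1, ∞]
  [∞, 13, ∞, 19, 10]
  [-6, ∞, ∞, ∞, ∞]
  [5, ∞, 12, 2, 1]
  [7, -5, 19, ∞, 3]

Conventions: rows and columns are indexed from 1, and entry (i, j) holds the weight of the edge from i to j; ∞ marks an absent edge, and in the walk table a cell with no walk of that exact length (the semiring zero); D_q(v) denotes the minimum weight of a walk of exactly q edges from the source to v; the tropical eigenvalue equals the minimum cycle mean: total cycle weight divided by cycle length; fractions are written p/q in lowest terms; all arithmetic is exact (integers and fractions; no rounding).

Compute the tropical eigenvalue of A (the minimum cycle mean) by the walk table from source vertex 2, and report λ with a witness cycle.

q=0: [∞, 0, ∞, ∞, ∞]
q=1: [∞, 13, ∞, 19, 10]
q=2: [17, 5, 29, 21, 13]
q=3: [20, 8, 32, 16, 15]
q=4: [21, 10, 28, 18, 17]
q=5: [22, 12, 30, 20, 19]
Optimal cycle mean attained by: cycle 1->4->3->1, total (-1) + 12 + (-6), length 3.
Answer: λ = 5/3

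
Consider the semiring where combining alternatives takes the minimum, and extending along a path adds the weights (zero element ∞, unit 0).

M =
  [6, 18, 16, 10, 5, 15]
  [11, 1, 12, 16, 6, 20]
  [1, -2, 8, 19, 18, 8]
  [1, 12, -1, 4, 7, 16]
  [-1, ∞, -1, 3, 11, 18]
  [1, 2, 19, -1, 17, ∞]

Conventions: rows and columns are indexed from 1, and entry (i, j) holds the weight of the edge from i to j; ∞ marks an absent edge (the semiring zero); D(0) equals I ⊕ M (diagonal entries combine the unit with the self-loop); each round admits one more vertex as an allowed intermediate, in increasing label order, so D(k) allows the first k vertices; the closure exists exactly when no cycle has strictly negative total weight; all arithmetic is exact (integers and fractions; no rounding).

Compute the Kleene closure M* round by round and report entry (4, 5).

D(0):
  [0, 18, 16, 10, 5, 15]
  [11, 0, 12, 16, 6, 20]
  [1, -2, 0, 19, 18, 8]
  [1, 12, -1, 0, 7, 16]
  [-1, ∞, -1, 3, 0, 18]
  [1, 2, 19, -1, 17, 0]
D(1):
  [0, 18, 16, 10, 5, 15]
  [11, 0, 12, 16, 6, 20]
  [1, -2, 0, 11, 6, 8]
  [1, 12, -1, 0, 6, 16]
  [-1, 17, -1, 3, 0, 14]
  [1, 2, 17, -1, 6, 0]
D(2):
  [0, 18, 16, 10, 5, 15]
  [11, 0, 12, 16, 6, 20]
  [1, -2, 0, 11, 4, 8]
  [1, 12, -1, 0, 6, 16]
  [-1, 17, -1, 3, 0, 14]
  [1, 2, 14, -1, 6, 0]
D(3):
  [0, 14, 16, 10, 5, 15]
  [11, 0, 12, 16, 6, 20]
  [1, -2, 0, 11, 4, 8]
  [0, -3, -1, 0, 3, 7]
  [-1, -3, -1, 3, 0, 7]
  [1, 2, 14, -1, 6, 0]
D(4):
  [0, 7, 9, 10, 5, 15]
  [11, 0, 12, 16, 6, 20]
  [1, -2, 0, 11, 4, 8]
  [0, -3, -1, 0, 3, 7]
  [-1, -3, -1, 3, 0, 7]
  [-1, -4, -2, -1, 2, 0]
D(5):
  [0, 2, 4, 8, 5, 12]
  [5, 0, 5, 9, 6, 13]
  [1, -2, 0, 7, 4, 8]
  [0, -3, -1, 0, 3, 7]
  [-1, -3, -1, 3, 0, 7]
  [-1, -4, -2, -1, 2, 0]
D(6):
  [0, 2, 4, 8, 5, 12]
  [5, 0, 5, 9, 6, 13]
  [1, -2, 0, 7, 4, 8]
  [0, -3, -1, 0, 3, 7]
  [-1, -3, -1, 3, 0, 7]
  [-1, -4, -2, -1, 2, 0]
Answer: M*[4][5] = 3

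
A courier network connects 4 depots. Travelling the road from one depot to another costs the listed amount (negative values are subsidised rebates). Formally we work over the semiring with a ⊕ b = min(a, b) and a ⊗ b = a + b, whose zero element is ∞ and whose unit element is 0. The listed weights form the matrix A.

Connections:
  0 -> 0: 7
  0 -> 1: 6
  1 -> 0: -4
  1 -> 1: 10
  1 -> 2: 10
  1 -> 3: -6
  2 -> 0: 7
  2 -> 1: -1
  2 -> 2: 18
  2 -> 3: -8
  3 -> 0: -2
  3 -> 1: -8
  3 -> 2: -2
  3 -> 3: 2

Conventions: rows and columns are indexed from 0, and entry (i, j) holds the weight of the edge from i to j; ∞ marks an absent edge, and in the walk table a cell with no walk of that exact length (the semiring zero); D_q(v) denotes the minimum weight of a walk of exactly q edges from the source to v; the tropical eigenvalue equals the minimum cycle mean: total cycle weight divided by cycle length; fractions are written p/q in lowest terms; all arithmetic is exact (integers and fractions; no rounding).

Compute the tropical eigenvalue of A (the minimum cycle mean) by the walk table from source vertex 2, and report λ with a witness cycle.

q=0: [∞, ∞, 0, ∞]
q=1: [7, -1, 18, -8]
q=2: [-10, -16, -10, -7]
q=3: [-20, -15, -9, -22]
q=4: [-24, -30, -24, -21]
Optimal cycle mean attained by: cycle 1->3->1, total (-6) + (-8), length 2.
Answer: λ = -7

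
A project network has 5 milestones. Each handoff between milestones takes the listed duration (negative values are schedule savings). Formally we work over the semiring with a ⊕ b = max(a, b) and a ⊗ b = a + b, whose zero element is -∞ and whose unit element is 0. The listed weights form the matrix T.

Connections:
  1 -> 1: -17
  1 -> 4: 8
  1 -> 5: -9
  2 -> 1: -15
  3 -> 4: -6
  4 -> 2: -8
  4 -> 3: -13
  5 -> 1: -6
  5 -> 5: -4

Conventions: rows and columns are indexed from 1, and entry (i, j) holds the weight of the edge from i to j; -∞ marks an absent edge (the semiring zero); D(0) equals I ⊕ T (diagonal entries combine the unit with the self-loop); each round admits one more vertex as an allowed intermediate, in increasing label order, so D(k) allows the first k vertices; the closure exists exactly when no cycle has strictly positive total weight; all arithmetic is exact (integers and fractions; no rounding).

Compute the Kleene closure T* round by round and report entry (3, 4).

D(0):
  [0, -∞, -∞, 8, -9]
  [-15, 0, -∞, -∞, -∞]
  [-∞, -∞, 0, -6, -∞]
  [-∞, -8, -13, 0, -∞]
  [-6, -∞, -∞, -∞, 0]
D(1):
  [0, -∞, -∞, 8, -9]
  [-15, 0, -∞, -7, -24]
  [-∞, -∞, 0, -6, -∞]
  [-∞, -8, -13, 0, -∞]
  [-6, -∞, -∞, 2, 0]
D(2):
  [0, -∞, -∞, 8, -9]
  [-15, 0, -∞, -7, -24]
  [-∞, -∞, 0, -6, -∞]
  [-23, -8, -13, 0, -32]
  [-6, -∞, -∞, 2, 0]
D(3):
  [0, -∞, -∞, 8, -9]
  [-15, 0, -∞, -7, -24]
  [-∞, -∞, 0, -6, -∞]
  [-23, -8, -13, 0, -32]
  [-6, -∞, -∞, 2, 0]
D(4):
  [0, 0, -5, 8, -9]
  [-15, 0, -20, -7, -24]
  [-29, -14, 0, -6, -38]
  [-23, -8, -13, 0, -32]
  [-6, -6, -11, 2, 0]
D(5):
  [0, 0, -5, 8, -9]
  [-15, 0, -20, -7, -24]
  [-29, -14, 0, -6, -38]
  [-23, -8, -13, 0, -32]
  [-6, -6, -11, 2, 0]
Answer: T*[3][4] = -6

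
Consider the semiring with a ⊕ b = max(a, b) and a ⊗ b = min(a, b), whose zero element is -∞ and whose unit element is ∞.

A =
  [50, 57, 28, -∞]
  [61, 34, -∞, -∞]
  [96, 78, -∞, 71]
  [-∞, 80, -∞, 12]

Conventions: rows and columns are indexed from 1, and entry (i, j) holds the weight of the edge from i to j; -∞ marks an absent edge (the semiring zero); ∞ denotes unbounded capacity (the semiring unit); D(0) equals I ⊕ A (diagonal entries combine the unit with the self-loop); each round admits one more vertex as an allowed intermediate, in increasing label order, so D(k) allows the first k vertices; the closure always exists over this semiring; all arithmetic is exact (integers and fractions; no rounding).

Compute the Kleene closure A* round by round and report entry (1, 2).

D(0):
  [∞, 57, 28, -∞]
  [61, ∞, -∞, -∞]
  [96, 78, ∞, 71]
  [-∞, 80, -∞, ∞]
D(1):
  [∞, 57, 28, -∞]
  [61, ∞, 28, -∞]
  [96, 78, ∞, 71]
  [-∞, 80, -∞, ∞]
D(2):
  [∞, 57, 28, -∞]
  [61, ∞, 28, -∞]
  [96, 78, ∞, 71]
  [61, 80, 28, ∞]
D(3):
  [∞, 57, 28, 28]
  [61, ∞, 28, 28]
  [96, 78, ∞, 71]
  [61, 80, 28, ∞]
D(4):
  [∞, 57, 28, 28]
  [61, ∞, 28, 28]
  [96, 78, ∞, 71]
  [61, 80, 28, ∞]
Answer: A*[1][2] = 57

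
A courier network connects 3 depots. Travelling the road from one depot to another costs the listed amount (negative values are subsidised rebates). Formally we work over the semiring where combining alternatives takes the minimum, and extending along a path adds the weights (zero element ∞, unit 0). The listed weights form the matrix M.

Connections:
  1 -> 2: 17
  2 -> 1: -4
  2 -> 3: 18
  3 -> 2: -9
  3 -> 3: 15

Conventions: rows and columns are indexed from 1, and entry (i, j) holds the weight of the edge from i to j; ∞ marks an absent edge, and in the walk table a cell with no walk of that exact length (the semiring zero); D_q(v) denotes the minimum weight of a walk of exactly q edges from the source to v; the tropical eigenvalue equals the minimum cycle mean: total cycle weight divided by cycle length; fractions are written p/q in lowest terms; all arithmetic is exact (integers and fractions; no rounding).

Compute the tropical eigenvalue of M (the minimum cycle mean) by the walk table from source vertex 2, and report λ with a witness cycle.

q=0: [∞, 0, ∞]
q=1: [-4, ∞, 18]
q=2: [∞, 9, 33]
q=3: [5, 24, 27]
Optimal cycle mean attained by: cycle 2->3->2, total 18 + (-9), length 2.
Answer: λ = 9/2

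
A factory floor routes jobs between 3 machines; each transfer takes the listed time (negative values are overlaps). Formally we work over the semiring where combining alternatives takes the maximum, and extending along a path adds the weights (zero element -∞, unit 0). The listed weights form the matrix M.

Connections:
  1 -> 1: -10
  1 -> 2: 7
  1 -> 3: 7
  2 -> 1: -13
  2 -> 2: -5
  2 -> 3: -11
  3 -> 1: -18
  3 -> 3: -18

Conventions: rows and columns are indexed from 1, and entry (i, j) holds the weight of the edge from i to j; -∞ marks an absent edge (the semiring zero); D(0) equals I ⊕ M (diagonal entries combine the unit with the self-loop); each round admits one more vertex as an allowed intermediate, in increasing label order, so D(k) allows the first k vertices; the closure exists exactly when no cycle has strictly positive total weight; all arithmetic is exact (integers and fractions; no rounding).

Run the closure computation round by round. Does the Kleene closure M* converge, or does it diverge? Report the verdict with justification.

D(0):
  [0, 7, 7]
  [-13, 0, -11]
  [-18, -∞, 0]
D(1):
  [0, 7, 7]
  [-13, 0, -6]
  [-18, -11, 0]
D(2):
  [0, 7, 7]
  [-13, 0, -6]
  [-18, -11, 0]
D(3):
  [0, 7, 7]
  [-13, 0, -6]
  [-18, -11, 0]
Key observation: every diagonal entry stays at the unit through all rounds, so no improving cycle exists.
Answer: CONVERGES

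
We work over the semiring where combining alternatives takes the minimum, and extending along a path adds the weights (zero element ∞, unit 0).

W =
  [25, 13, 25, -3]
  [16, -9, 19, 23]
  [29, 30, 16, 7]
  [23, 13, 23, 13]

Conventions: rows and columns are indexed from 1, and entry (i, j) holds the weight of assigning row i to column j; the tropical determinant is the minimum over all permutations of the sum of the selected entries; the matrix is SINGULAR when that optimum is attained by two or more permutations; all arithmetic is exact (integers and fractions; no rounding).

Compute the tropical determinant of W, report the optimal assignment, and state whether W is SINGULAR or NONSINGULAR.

σ = (1, 2, 3, 4): 25 + (-9) + 16 + 13 = 45
σ = (1, 2, 4, 3): 25 + (-9) + 7 + 23 = 46
σ = (1, 3, 2, 4): 25 + 19 + 30 + 13 = 87
σ = (1, 3, 4, 2): 25 + 19 + 7 + 13 = 64
σ = (1, 4, 2, 3): 25 + 23 + 30 + 23 = 101
σ = (1, 4, 3, 2): 25 + 23 + 16 + 13 = 77
σ = (2, 1, 3, 4): 13 + 16 + 16 + 13 = 58
σ = (2, 1, 4, 3): 13 + 16 + 7 + 23 = 59
σ = (2, 3, 1, 4): 13 + 19 + 29 + 13 = 74
σ = (2, 3, 4, 1): 13 + 19 + 7 + 23 = 62
σ = (2, 4, 1, 3): 13 + 23 + 29 + 23 = 88
σ = (2, 4, 3, 1): 13 + 23 + 16 + 23 = 75
σ = (3, 1, 2, 4): 25 + 16 + 30 + 13 = 84
σ = (3, 1, 4, 2): 25 + 16 + 7 + 13 = 61
σ = (3, 2, 1, 4): 25 + (-9) + 29 + 13 = 58
σ = (3, 2, 4, 1): 25 + (-9) + 7 + 23 = 46
σ = (3, 4, 1, 2): 25 + 23 + 29 + 13 = 90
σ = (3, 4, 2, 1): 25 + 23 + 30 + 23 = 101
σ = (4, 1, 2, 3): (-3) + 16 + 30 + 23 = 66
σ = (4, 1, 3, 2): (-3) + 16 + 16 + 13 = 42
σ = (4, 2, 1, 3): (-3) + (-9) + 29 + 23 = 40
σ = (4, 2, 3, 1): (-3) + (-9) + 16 + 23 = 27
σ = (4, 3, 1, 2): (-3) + 19 + 29 + 13 = 58
σ = (4, 3, 2, 1): (-3) + 19 + 30 + 23 = 69
Optimal value attained by: σ = (4, 2, 3, 1).
Answer: det⊕(W) = 27; verdict: NONSINGULAR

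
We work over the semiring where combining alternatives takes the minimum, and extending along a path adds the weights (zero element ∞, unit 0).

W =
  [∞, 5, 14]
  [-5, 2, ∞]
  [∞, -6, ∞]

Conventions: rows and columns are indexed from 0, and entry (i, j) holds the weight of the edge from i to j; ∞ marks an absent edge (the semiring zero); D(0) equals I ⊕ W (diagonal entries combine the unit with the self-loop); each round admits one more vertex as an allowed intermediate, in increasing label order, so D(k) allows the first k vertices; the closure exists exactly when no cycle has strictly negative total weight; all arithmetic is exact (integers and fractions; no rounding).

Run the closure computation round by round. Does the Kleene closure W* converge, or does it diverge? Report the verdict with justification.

D(0):
  [0, 5, 14]
  [-5, 0, ∞]
  [∞, -6, 0]
D(1):
  [0, 5, 14]
  [-5, 0, 9]
  [∞, -6, 0]
D(2):
  [0, 5, 14]
  [-5, 0, 9]
  [-11, -6, 0]
D(3):
  [0, 5, 14]
  [-5, 0, 9]
  [-11, -6, 0]
Key observation: every diagonal entry stays at the unit through all rounds, so no improving cycle exists.
Answer: CONVERGES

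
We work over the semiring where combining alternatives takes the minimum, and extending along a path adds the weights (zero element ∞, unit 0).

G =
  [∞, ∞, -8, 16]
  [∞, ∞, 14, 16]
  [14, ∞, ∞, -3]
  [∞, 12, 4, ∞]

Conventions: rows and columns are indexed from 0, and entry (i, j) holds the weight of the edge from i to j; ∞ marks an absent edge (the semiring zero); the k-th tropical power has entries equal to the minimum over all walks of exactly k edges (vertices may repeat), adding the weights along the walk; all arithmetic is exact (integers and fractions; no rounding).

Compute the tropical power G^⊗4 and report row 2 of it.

G^⊗2:
  [6, 28, 20, -11]
  [28, 28, 20, 11]
  [∞, 9, 1, 30]
  [18, ∞, 26, 1]
G^⊗3:
  [34, 1, -7, 17]
  [34, 23, 15, 17]
  [15, 42, 23, -2]
  [40, 13, 5, 23]
G^⊗4:
  [7, 29, 15, -10]
  [29, 29, 21, 12]
  [37, 10, 2, 20]
  [19, 35, 27, 2]
Answer: row 2 of G^⊗4 = [37, 10, 2, 20]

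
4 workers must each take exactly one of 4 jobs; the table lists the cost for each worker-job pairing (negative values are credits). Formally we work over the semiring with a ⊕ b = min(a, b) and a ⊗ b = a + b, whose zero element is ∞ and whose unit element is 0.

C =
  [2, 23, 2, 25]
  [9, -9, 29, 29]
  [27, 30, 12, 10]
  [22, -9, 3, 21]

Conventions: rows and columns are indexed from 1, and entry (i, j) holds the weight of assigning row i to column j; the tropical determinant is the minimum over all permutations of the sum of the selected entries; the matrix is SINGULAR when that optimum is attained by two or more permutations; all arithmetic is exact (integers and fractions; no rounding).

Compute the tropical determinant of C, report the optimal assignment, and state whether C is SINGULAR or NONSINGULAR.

σ = (1, 2, 3, 4): 2 + (-9) + 12 + 21 = 26
σ = (1, 2, 4, 3): 2 + (-9) + 10 + 3 = 6
σ = (1, 3, 2, 4): 2 + 29 + 30 + 21 = 82
σ = (1, 3, 4, 2): 2 + 29 + 10 + (-9) = 32
σ = (1, 4, 2, 3): 2 + 29 + 30 + 3 = 64
σ = (1, 4, 3, 2): 2 + 29 + 12 + (-9) = 34
σ = (2, 1, 3, 4): 23 + 9 + 12 + 21 = 65
σ = (2, 1, 4, 3): 23 + 9 + 10 + 3 = 45
σ = (2, 3, 1, 4): 23 + 29 + 27 + 21 = 100
σ = (2, 3, 4, 1): 23 + 29 + 10 + 22 = 84
σ = (2, 4, 1, 3): 23 + 29 + 27 + 3 = 82
σ = (2, 4, 3, 1): 23 + 29 + 12 + 22 = 86
σ = (3, 1, 2, 4): 2 + 9 + 30 + 21 = 62
σ = (3, 1, 4, 2): 2 + 9 + 10 + (-9) = 12
σ = (3, 2, 1, 4): 2 + (-9) + 27 + 21 = 41
σ = (3, 2, 4, 1): 2 + (-9) + 10 + 22 = 25
σ = (3, 4, 1, 2): 2 + 29 + 27 + (-9) = 49
σ = (3, 4, 2, 1): 2 + 29 + 30 + 22 = 83
σ = (4, 1, 2, 3): 25 + 9 + 30 + 3 = 67
σ = (4, 1, 3, 2): 25 + 9 + 12 + (-9) = 37
σ = (4, 2, 1, 3): 25 + (-9) + 27 + 3 = 46
σ = (4, 2, 3, 1): 25 + (-9) + 12 + 22 = 50
σ = (4, 3, 1, 2): 25 + 29 + 27 + (-9) = 72
σ = (4, 3, 2, 1): 25 + 29 + 30 + 22 = 106
Optimal value attained by: σ = (1, 2, 4, 3).
Answer: det⊕(C) = 6; verdict: NONSINGULAR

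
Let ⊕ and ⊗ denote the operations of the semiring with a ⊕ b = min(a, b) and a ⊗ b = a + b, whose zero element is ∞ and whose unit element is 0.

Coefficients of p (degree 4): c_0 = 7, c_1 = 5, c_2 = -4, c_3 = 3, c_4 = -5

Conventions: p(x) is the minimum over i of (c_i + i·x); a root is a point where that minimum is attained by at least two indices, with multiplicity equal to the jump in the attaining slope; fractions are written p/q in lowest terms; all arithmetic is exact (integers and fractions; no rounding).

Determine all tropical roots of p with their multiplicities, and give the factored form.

hull edge (i=0, c=7) to (i=2, c=-4): slope -11/2, span 2
hull edge (i=2, c=-4) to (i=4, c=-5): slope -1/2, span 2
Factored form: p(x) = -5 ⊗ (x ⊕ 1/2) ⊗ (x ⊕ 1/2) ⊗ (x ⊕ 11/2) ⊗ (x ⊕ 11/2)
Answer: roots = 1/2 (mult 2), 11/2 (mult 2)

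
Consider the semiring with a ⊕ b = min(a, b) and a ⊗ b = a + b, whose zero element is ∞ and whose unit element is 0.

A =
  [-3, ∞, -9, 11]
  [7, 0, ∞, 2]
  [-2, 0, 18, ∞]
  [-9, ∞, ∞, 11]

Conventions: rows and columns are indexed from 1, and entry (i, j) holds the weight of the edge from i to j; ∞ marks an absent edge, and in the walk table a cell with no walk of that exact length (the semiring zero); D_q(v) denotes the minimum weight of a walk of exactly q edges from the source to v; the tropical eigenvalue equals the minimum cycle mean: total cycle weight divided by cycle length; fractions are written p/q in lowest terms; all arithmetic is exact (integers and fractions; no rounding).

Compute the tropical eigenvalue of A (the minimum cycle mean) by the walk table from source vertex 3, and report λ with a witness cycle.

q=0: [∞, ∞, 0, ∞]
q=1: [-2, 0, 18, ∞]
q=2: [-5, 0, -11, 2]
q=3: [-13, -11, -14, 2]
q=4: [-16, -14, -22, -9]
Optimal cycle mean attained by: cycle 1->3->1, total (-9) + (-2), length 2.
Answer: λ = -11/2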